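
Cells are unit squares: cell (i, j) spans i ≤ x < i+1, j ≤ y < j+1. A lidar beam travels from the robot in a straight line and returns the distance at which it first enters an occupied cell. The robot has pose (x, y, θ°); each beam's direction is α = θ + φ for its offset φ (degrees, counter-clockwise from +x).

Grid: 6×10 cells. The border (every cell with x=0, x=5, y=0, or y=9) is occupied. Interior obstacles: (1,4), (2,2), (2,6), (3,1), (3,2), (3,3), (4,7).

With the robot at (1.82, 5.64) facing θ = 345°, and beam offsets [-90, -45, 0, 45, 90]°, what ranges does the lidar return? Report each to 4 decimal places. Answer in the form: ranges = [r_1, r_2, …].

beam 1: φ=-90°, α=255°
  dir = (cos 255°, sin 255°) = (-0.2588, -0.9659); from cell (1,5)
  next x-line at t=3.1682, next y-line at t=0.6626; Δt_x=3.8637, Δt_y=1.0353
    y: enter (1,4) at t=0.6626 ← occupied
  → r_1 = 0.6626
beam 2: φ=-45°, α=300°
  dir = (cos 300°, sin 300°) = (0.5000, -0.8660); from cell (1,5)
  next x-line at t=0.3600, next y-line at t=0.7390; Δt_x=2.0000, Δt_y=1.1547
    x: enter (2,5) at t=0.3600
    y: enter (2,4) at t=0.7390
    y: enter (2,3) at t=1.8937
    x: enter (3,3) at t=2.3600 ← occupied
  → r_2 = 2.3600
beam 3: φ=0°, α=345°
  dir = (cos 345°, sin 345°) = (0.9659, -0.2588); from cell (1,5)
  next x-line at t=0.1863, next y-line at t=2.4728; Δt_x=1.0353, Δt_y=3.8637
    x: enter (2,5) at t=0.1863
    x: enter (3,5) at t=1.2216
    x: enter (4,5) at t=2.2569
    y: enter (4,4) at t=2.4728
    x: enter (5,4) at t=3.2922 ← occupied
  → r_3 = 3.2922
beam 4: φ=45°, α=30°
  dir = (cos 30°, sin 30°) = (0.8660, 0.5000); from cell (1,5)
  next x-line at t=0.2078, next y-line at t=0.7200; Δt_x=1.1547, Δt_y=2.0000
    x: enter (2,5) at t=0.2078
    y: enter (2,6) at t=0.7200 ← occupied
  → r_4 = 0.7200
beam 5: φ=90°, α=75°
  dir = (cos 75°, sin 75°) = (0.2588, 0.9659); from cell (1,5)
  next x-line at t=0.6955, next y-line at t=0.3727; Δt_x=3.8637, Δt_y=1.0353
    y: enter (1,6) at t=0.3727
    x: enter (2,6) at t=0.6955 ← occupied
  → r_5 = 0.6955

ranges = [0.6626, 2.3600, 3.2922, 0.7200, 0.6955]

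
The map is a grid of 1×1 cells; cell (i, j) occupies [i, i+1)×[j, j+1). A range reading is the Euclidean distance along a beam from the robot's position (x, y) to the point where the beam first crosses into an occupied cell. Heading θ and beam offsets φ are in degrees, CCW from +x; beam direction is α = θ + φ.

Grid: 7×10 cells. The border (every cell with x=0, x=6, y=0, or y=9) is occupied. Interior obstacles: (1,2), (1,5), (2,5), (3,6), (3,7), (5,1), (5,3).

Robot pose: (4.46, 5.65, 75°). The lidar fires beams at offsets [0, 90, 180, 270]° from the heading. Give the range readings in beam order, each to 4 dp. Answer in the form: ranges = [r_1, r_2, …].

beam 1: φ=0°, α=75°
  cosα=0.2588 sinα=0.9659 | (4,5) | tMaxX 2.0864 tMaxY 0.3623 | tΔX 3.8637 tΔY 1.0353
    t=0.3623 [y] (4,6)
    t=1.3976 [y] (4,7)
    t=2.0864 [x] (5,7)
    t=2.4329 [y] (5,8)
    t=3.4682 [y] (5,9) — stop
  → r_1 = 3.4682
beam 2: φ=90°, α=165°
  cosα=-0.9659 sinα=0.2588 | (4,5) | tMaxX 0.4762 tMaxY 1.3523 | tΔX 1.0353 tΔY 3.8637
    t=0.4762 [x] (3,5)
    t=1.3523 [y] (3,6) — stop
  → r_2 = 1.3523
beam 3: φ=180°, α=255°
  cosα=-0.2588 sinα=-0.9659 | (4,5) | tMaxX 1.7773 tMaxY 0.6729 | tΔX 3.8637 tΔY 1.0353
    t=0.6729 [y] (4,4)
    t=1.7082 [y] (4,3)
    t=1.7773 [x] (3,3)
    t=2.7435 [y] (3,2)
    t=3.7788 [y] (3,1)
    t=4.8140 [y] (3,0) — stop
  → r_3 = 4.8140
beam 4: φ=270°, α=345°
  cosα=0.9659 sinα=-0.2588 | (4,5) | tMaxX 0.5590 tMaxY 2.5114 | tΔX 1.0353 tΔY 3.8637
    t=0.5590 [x] (5,5)
    t=1.5943 [x] (6,5) — stop
  → r_4 = 1.5943

ranges = [3.4682, 1.3523, 4.8140, 1.5943]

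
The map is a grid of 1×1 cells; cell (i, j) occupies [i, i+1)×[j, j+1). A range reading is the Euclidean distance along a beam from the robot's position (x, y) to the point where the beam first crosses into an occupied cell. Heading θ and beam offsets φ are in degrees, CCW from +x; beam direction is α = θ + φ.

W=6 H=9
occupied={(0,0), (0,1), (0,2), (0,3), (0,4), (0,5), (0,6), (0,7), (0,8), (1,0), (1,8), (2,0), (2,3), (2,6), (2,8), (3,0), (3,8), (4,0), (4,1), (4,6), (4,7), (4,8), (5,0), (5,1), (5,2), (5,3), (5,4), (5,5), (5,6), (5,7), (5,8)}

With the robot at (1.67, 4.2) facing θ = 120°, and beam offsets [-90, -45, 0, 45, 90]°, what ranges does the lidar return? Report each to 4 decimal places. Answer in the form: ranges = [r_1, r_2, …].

ranges = [3.6000, 1.8635, 1.3400, 0.6936, 0.7736]

beam 1: φ=-90°, α=30°
  direction (0.8660, 0.5000); cell (1,4); t to first gridline: x 0.3811, y 1.6000 (then +1.1547 / +2.0000)
    (2,4) via x @ 0.3811
    (3,4) via x @ 1.5358
    (3,5) via y @ 1.6000
    (4,5) via x @ 2.6905
    (4,6) via y @ 3.6000  # hit
  → r_1 = 3.6000
beam 2: φ=-45°, α=75°
  direction (0.2588, 0.9659); cell (1,4); t to first gridline: x 1.2750, y 0.8282 (then +3.8637 / +1.0353)
    (1,5) via y @ 0.8282
    (2,5) via x @ 1.2750
    (2,6) via y @ 1.8635  # hit
  → r_2 = 1.8635
beam 3: φ=0°, α=120°
  direction (-0.5000, 0.8660); cell (1,4); t to first gridline: x 1.3400, y 0.9238 (then +2.0000 / +1.1547)
    (1,5) via y @ 0.9238
    (0,5) via x @ 1.3400  # hit
  → r_3 = 1.3400
beam 4: φ=45°, α=165°
  direction (-0.9659, 0.2588); cell (1,4); t to first gridline: x 0.6936, y 3.0910 (then +1.0353 / +3.8637)
    (0,4) via x @ 0.6936  # hit
  → r_4 = 0.6936
beam 5: φ=90°, α=210°
  direction (-0.8660, -0.5000); cell (1,4); t to first gridline: x 0.7736, y 0.4000 (then +1.1547 / +2.0000)
    (1,3) via y @ 0.4000
    (0,3) via x @ 0.7736  # hit
  → r_5 = 0.7736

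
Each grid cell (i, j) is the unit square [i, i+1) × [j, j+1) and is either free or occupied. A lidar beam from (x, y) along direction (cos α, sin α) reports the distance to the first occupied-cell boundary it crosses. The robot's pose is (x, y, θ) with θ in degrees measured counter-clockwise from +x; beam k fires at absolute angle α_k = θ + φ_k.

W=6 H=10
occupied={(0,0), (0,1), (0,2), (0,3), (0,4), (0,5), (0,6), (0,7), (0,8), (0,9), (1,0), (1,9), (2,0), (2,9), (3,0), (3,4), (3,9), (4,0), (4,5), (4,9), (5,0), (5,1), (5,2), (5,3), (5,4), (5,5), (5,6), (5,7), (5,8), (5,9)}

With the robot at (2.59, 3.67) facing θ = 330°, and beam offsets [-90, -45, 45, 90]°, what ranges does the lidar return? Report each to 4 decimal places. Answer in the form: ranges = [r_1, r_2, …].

beam 1: φ=-90°, α=240°
  dir = (cos 240°, sin 240°) = (-0.5000, -0.8660); from cell (2,3)
  next x-line at t=1.1800, next y-line at t=0.7736; Δt_x=2.0000, Δt_y=1.1547
    y: enter (2,2) at t=0.7736
    x: enter (1,2) at t=1.1800
    y: enter (1,1) at t=1.9283
    y: enter (1,0) at t=3.0831 ← occupied
  → r_1 = 3.0831
beam 2: φ=-45°, α=285°
  dir = (cos 285°, sin 285°) = (0.2588, -0.9659); from cell (2,3)
  next x-line at t=1.5841, next y-line at t=0.6936; Δt_x=3.8637, Δt_y=1.0353
    y: enter (2,2) at t=0.6936
    x: enter (3,2) at t=1.5841
    y: enter (3,1) at t=1.7289
    y: enter (3,0) at t=2.7642 ← occupied
  → r_2 = 2.7642
beam 3: φ=45°, α=15°
  dir = (cos 15°, sin 15°) = (0.9659, 0.2588); from cell (2,3)
  next x-line at t=0.4245, next y-line at t=1.2750; Δt_x=1.0353, Δt_y=3.8637
    x: enter (3,3) at t=0.4245
    y: enter (3,4) at t=1.2750 ← occupied
  → r_3 = 1.2750
beam 4: φ=90°, α=60°
  dir = (cos 60°, sin 60°) = (0.5000, 0.8660); from cell (2,3)
  next x-line at t=0.8200, next y-line at t=0.3811; Δt_x=2.0000, Δt_y=1.1547
    y: enter (2,4) at t=0.3811
    x: enter (3,4) at t=0.8200 ← occupied
  → r_4 = 0.8200

ranges = [3.0831, 2.7642, 1.2750, 0.8200]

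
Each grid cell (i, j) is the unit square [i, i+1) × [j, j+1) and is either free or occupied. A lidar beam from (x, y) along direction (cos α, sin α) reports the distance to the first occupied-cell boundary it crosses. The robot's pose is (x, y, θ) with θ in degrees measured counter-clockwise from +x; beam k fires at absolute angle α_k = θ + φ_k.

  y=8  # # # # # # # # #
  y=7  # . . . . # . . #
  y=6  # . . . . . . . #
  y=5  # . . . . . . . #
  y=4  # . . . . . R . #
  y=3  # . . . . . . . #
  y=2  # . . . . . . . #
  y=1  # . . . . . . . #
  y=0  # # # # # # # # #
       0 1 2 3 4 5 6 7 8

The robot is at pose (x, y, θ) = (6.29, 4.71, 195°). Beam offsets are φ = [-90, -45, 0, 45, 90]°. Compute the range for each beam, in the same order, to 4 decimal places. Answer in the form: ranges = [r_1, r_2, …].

beam 1: φ=-90°, α=105°
  cosα=-0.2588 sinα=0.9659 | (6,4) | tMaxX 1.1205 tMaxY 0.3002 | tΔX 3.8637 tΔY 1.0353
    t=0.3002 [y] (6,5)
    t=1.1205 [x] (5,5)
    t=1.3355 [y] (5,6)
    t=2.3708 [y] (5,7) — stop
  → r_1 = 2.3708
beam 2: φ=-45°, α=150°
  cosα=-0.8660 sinα=0.5000 | (6,4) | tMaxX 0.3349 tMaxY 0.5800 | tΔX 1.1547 tΔY 2.0000
    t=0.3349 [x] (5,4)
    t=0.5800 [y] (5,5)
    t=1.4896 [x] (4,5)
    t=2.5800 [y] (4,6)
    t=2.6443 [x] (3,6)
    t=3.7990 [x] (2,6)
    t=4.5800 [y] (2,7)
    t=4.9537 [x] (1,7)
    t=6.1084 [x] (0,7) — stop
  → r_2 = 6.1084
beam 3: φ=0°, α=195°
  cosα=-0.9659 sinα=-0.2588 | (6,4) | tMaxX 0.3002 tMaxY 2.7432 | tΔX 1.0353 tΔY 3.8637
    t=0.3002 [x] (5,4)
    t=1.3355 [x] (4,4)
    t=2.3708 [x] (3,4)
    t=2.7432 [y] (3,3)
    t=3.4061 [x] (2,3)
    t=4.4413 [x] (1,3)
    t=5.4766 [x] (0,3) — stop
  → r_3 = 5.4766
beam 4: φ=45°, α=240°
  cosα=-0.5000 sinα=-0.8660 | (6,4) | tMaxX 0.5800 tMaxY 0.8198 | tΔX 2.0000 tΔY 1.1547
    t=0.5800 [x] (5,4)
    t=0.8198 [y] (5,3)
    t=1.9745 [y] (5,2)
    t=2.5800 [x] (4,2)
    t=3.1292 [y] (4,1)
    t=4.2839 [y] (4,0) — stop
  → r_4 = 4.2839
beam 5: φ=90°, α=285°
  cosα=0.2588 sinα=-0.9659 | (6,4) | tMaxX 2.7432 tMaxY 0.7350 | tΔX 3.8637 tΔY 1.0353
    t=0.7350 [y] (6,3)
    t=1.7703 [y] (6,2)
    t=2.7432 [x] (7,2)
    t=2.8056 [y] (7,1)
    t=3.8409 [y] (7,0) — stop
  → r_5 = 3.8409

ranges = [2.3708, 6.1084, 5.4766, 4.2839, 3.8409]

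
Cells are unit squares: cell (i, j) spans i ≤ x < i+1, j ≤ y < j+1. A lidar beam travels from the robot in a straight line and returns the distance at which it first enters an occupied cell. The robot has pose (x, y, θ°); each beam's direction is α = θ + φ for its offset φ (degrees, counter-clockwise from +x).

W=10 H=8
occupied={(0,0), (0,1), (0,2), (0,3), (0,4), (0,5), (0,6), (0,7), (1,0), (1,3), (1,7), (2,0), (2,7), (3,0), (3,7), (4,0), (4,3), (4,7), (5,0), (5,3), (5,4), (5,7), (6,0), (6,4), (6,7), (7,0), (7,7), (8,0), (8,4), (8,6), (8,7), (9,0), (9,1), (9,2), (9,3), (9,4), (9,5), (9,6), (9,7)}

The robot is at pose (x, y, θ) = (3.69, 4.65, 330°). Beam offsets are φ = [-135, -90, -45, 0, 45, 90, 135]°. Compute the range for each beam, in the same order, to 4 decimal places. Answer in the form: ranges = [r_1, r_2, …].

beam 1: φ=-135°, α=195°
  direction (-0.9659, -0.2588); cell (3,4); t to first gridline: x 0.7143, y 2.5114 (then +1.0353 / +3.8637)
    (2,4) via x @ 0.7143
    (1,4) via x @ 1.7496
    (1,3) via y @ 2.5114  # hit
  → r_1 = 2.5114
beam 2: φ=-90°, α=240°
  direction (-0.5000, -0.8660); cell (3,4); t to first gridline: x 1.3800, y 0.7506 (then +2.0000 / +1.1547)
    (3,3) via y @ 0.7506
    (2,3) via x @ 1.3800
    (2,2) via y @ 1.9053
    (2,1) via y @ 3.0600
    (1,1) via x @ 3.3800
    (1,0) via y @ 4.2147  # hit
  → r_2 = 4.2147
beam 3: φ=-45°, α=285°
  direction (0.2588, -0.9659); cell (3,4); t to first gridline: x 1.1977, y 0.6729 (then +3.8637 / +1.0353)
    (3,3) via y @ 0.6729
    (4,3) via x @ 1.1977  # hit
  → r_3 = 1.1977
beam 4: φ=0°, α=330°
  direction (0.8660, -0.5000); cell (3,4); t to first gridline: x 0.3580, y 1.3000 (then +1.1547 / +2.0000)
    (4,4) via x @ 0.3580
    (4,3) via y @ 1.3000  # hit
  → r_4 = 1.3000
beam 5: φ=45°, α=15°
  direction (0.9659, 0.2588); cell (3,4); t to first gridline: x 0.3209, y 1.3523 (then +1.0353 / +3.8637)
    (4,4) via x @ 0.3209
    (4,5) via y @ 1.3523
    (5,5) via x @ 1.3562
    (6,5) via x @ 2.3915
    (7,5) via x @ 3.4268
    (8,5) via x @ 4.4620
    (8,6) via y @ 5.2160  # hit
  → r_5 = 5.2160
beam 6: φ=90°, α=60°
  direction (0.5000, 0.8660); cell (3,4); t to first gridline: x 0.6200, y 0.4041 (then +2.0000 / +1.1547)
    (3,5) via y @ 0.4041
    (4,5) via x @ 0.6200
    (4,6) via y @ 1.5588
    (5,6) via x @ 2.6200
    (5,7) via y @ 2.7135  # hit
  → r_6 = 2.7135
beam 7: φ=135°, α=105°
  direction (-0.2588, 0.9659); cell (3,4); t to first gridline: x 2.6660, y 0.3623 (then +3.8637 / +1.0353)
    (3,5) via y @ 0.3623
    (3,6) via y @ 1.3976
    (3,7) via y @ 2.4329  # hit
  → r_7 = 2.4329

ranges = [2.5114, 4.2147, 1.1977, 1.3000, 5.2160, 2.7135, 2.4329]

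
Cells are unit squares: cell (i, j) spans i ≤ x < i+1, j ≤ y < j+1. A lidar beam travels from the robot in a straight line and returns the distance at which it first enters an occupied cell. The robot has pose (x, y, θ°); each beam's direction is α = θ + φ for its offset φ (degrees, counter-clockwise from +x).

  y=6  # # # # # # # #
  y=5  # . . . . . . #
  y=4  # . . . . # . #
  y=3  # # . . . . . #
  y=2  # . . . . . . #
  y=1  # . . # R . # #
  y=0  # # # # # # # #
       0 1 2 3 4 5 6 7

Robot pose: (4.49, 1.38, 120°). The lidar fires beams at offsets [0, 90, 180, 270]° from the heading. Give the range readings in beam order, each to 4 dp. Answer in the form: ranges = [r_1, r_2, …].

ranges = [5.3347, 0.5658, 0.4388, 2.8983]

beam 1: φ=0°, α=120°
  cosα=-0.5000 sinα=0.8660 | (4,1) | tMaxX 0.9800 tMaxY 0.7159 | tΔX 2.0000 tΔY 1.1547
    t=0.7159 [y] (4,2)
    t=0.9800 [x] (3,2)
    t=1.8706 [y] (3,3)
    t=2.9800 [x] (2,3)
    t=3.0253 [y] (2,4)
    t=4.1800 [y] (2,5)
    t=4.9800 [x] (1,5)
    t=5.3347 [y] (1,6) — stop
  → r_1 = 5.3347
beam 2: φ=90°, α=210°
  cosα=-0.8660 sinα=-0.5000 | (4,1) | tMaxX 0.5658 tMaxY 0.7600 | tΔX 1.1547 tΔY 2.0000
    t=0.5658 [x] (3,1) — stop
  → r_2 = 0.5658
beam 3: φ=180°, α=300°
  cosα=0.5000 sinα=-0.8660 | (4,1) | tMaxX 1.0200 tMaxY 0.4388 | tΔX 2.0000 tΔY 1.1547
    t=0.4388 [y] (4,0) — stop
  → r_3 = 0.4388
beam 4: φ=270°, α=30°
  cosα=0.8660 sinα=0.5000 | (4,1) | tMaxX 0.5889 tMaxY 1.2400 | tΔX 1.1547 tΔY 2.0000
    t=0.5889 [x] (5,1)
    t=1.2400 [y] (5,2)
    t=1.7436 [x] (6,2)
    t=2.8983 [x] (7,2) — stop
  → r_4 = 2.8983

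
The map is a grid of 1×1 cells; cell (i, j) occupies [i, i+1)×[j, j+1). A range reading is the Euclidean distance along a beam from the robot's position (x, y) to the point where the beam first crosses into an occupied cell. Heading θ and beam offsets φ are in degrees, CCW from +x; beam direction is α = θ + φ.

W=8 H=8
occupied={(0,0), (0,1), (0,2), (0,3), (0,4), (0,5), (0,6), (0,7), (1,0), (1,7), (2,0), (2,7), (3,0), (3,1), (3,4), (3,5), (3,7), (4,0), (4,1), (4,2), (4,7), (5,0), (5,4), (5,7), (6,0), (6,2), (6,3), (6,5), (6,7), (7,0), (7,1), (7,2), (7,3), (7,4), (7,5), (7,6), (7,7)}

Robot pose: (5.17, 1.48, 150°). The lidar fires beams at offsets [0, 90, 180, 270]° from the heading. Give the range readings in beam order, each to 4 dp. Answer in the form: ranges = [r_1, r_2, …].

beam 1: φ=0°, α=150°
  cosα=-0.8660 sinα=0.5000 | (5,1) | tMaxX 0.1963 tMaxY 1.0400 | tΔX 1.1547 tΔY 2.0000
    t=0.1963 [x] (4,1) — stop
  → r_1 = 0.1963
beam 2: φ=90°, α=240°
  cosα=-0.5000 sinα=-0.8660 | (5,1) | tMaxX 0.3400 tMaxY 0.5543 | tΔX 2.0000 tΔY 1.1547
    t=0.3400 [x] (4,1) — stop
  → r_2 = 0.3400
beam 3: φ=180°, α=330°
  cosα=0.8660 sinα=-0.5000 | (5,1) | tMaxX 0.9584 tMaxY 0.9600 | tΔX 1.1547 tΔY 2.0000
    t=0.9584 [x] (6,1)
    t=0.9600 [y] (6,0) — stop
  → r_3 = 0.9600
beam 4: φ=270°, α=60°
  cosα=0.5000 sinα=0.8660 | (5,1) | tMaxX 1.6600 tMaxY 0.6004 | tΔX 2.0000 tΔY 1.1547
    t=0.6004 [y] (5,2)
    t=1.6600 [x] (6,2) — stop
  → r_4 = 1.6600

ranges = [0.1963, 0.3400, 0.9600, 1.6600]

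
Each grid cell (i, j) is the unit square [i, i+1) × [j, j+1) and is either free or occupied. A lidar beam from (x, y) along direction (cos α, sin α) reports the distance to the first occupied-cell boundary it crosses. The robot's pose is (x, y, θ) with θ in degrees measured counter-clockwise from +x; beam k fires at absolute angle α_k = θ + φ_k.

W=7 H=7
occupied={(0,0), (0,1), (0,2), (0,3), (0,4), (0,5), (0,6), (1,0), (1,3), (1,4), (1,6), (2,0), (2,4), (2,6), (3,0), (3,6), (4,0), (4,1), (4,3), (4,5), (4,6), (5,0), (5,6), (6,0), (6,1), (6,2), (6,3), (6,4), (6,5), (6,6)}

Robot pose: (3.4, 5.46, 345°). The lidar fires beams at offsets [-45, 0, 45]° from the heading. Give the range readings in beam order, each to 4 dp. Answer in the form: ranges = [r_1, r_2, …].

ranges = [1.6859, 0.6212, 0.6928]

beam 1: φ=-45°, α=300°
  d=(0.5000,-0.8660)  start (3,5)  tX=1.2000 tY=0.5312  stride 1/|dx|=2.0000 1/|dy|=1.1547
    cross y-line → (3,4), t=0.5312
    cross x-line → (4,4), t=1.2000
    cross y-line → (4,3), t=1.6859 (wall)
  → r_1 = 1.6859
beam 2: φ=0°, α=345°
  d=(0.9659,-0.2588)  start (3,5)  tX=0.6212 tY=1.7773  stride 1/|dx|=1.0353 1/|dy|=3.8637
    cross x-line → (4,5), t=0.6212 (wall)
  → r_2 = 0.6212
beam 3: φ=45°, α=30°
  d=(0.8660,0.5000)  start (3,5)  tX=0.6928 tY=1.0800  stride 1/|dx|=1.1547 1/|dy|=2.0000
    cross x-line → (4,5), t=0.6928 (wall)
  → r_3 = 0.6928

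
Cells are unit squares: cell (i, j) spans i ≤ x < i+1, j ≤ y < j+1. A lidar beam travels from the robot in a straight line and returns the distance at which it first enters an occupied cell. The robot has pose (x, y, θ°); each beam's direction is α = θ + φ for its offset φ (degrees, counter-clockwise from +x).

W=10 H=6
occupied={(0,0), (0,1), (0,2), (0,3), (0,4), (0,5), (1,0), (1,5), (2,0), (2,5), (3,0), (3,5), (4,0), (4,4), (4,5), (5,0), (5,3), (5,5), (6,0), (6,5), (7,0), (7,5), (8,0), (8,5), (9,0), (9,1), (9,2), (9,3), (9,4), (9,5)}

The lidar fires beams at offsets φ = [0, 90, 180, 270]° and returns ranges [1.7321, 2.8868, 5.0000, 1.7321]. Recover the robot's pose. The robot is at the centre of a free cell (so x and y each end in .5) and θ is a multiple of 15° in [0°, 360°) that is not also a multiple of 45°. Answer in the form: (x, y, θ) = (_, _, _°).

Enumerate (i+0.5, j+0.5, θ) over the 30 free cells and 16 admissible headings. For each, cast all 4 beams and compare to the given ranges.
  (3.5, 2.5, 195°): beam 1 = 2.5882 ≠ 1.7321 ✗
  (7.5, 2.5, 195°): beam 1 = 5.7956 ≠ 1.7321 ✗
  (6.5, 4.5, 255°): beam 1 = 3.6235 ≠ 1.7321 ✗
  …
  (2.5, 3.5, 150°): r_1=1.7321, r_2=2.8868, r_3=5.0000, r_4=1.7321 — all match ✓
Only this pose fits every beam.

(x, y, θ) = (2.5, 3.5, 150°)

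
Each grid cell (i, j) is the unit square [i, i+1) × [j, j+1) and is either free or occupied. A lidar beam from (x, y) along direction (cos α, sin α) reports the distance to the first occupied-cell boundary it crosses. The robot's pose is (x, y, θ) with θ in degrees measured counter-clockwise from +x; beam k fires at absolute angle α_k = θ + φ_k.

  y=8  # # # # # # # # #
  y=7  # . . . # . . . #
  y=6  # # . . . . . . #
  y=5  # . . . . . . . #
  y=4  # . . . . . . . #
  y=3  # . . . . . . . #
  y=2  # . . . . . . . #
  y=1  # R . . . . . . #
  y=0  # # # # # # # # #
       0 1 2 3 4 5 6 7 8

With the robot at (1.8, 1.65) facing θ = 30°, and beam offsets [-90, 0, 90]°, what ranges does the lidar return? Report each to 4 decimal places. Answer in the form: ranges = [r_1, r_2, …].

ranges = [0.7506, 7.1591, 1.6000]

beam 1: φ=-90°, α=300°
  direction (0.5000, -0.8660); cell (1,1); t to first gridline: x 0.4000, y 0.7506 (then +2.0000 / +1.1547)
    (2,1) via x @ 0.4000
    (2,0) via y @ 0.7506  # hit
  → r_1 = 0.7506
beam 2: φ=0°, α=30°
  direction (0.8660, 0.5000); cell (1,1); t to first gridline: x 0.2309, y 0.7000 (then +1.1547 / +2.0000)
    (2,1) via x @ 0.2309
    (2,2) via y @ 0.7000
    (3,2) via x @ 1.3856
    (4,2) via x @ 2.5403
    (4,3) via y @ 2.7000
    (5,3) via x @ 3.6950
    (5,4) via y @ 4.7000
    (6,4) via x @ 4.8497
    (7,4) via x @ 6.0044
    (7,5) via y @ 6.7000
    (8,5) via x @ 7.1591  # hit
  → r_2 = 7.1591
beam 3: φ=90°, α=120°
  direction (-0.5000, 0.8660); cell (1,1); t to first gridline: x 1.6000, y 0.4041 (then +2.0000 / +1.1547)
    (1,2) via y @ 0.4041
    (1,3) via y @ 1.5588
    (0,3) via x @ 1.6000  # hit
  → r_3 = 1.6000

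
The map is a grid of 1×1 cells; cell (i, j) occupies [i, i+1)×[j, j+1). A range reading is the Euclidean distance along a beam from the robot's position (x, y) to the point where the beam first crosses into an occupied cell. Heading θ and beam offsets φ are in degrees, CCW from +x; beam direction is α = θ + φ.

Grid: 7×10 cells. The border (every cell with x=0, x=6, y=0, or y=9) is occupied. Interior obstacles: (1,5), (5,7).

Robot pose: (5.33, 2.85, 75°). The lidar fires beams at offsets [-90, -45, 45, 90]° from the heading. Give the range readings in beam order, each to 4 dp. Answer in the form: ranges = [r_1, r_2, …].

ranges = [0.6936, 0.7736, 7.1014, 4.4827]

beam 1: φ=-90°, α=345°
  direction (0.9659, -0.2588); cell (5,2); t to first gridline: x 0.6936, y 3.2841 (then +1.0353 / +3.8637)
    (6,2) via x @ 0.6936  # hit
  → r_1 = 0.6936
beam 2: φ=-45°, α=30°
  direction (0.8660, 0.5000); cell (5,2); t to first gridline: x 0.7736, y 0.3000 (then +1.1547 / +2.0000)
    (5,3) via y @ 0.3000
    (6,3) via x @ 0.7736  # hit
  → r_2 = 0.7736
beam 3: φ=45°, α=120°
  direction (-0.5000, 0.8660); cell (5,2); t to first gridline: x 0.6600, y 0.1732 (then +2.0000 / +1.1547)
    (5,3) via y @ 0.1732
    (4,3) via x @ 0.6600
    (4,4) via y @ 1.3279
    (4,5) via y @ 2.4826
    (3,5) via x @ 2.6600
    (3,6) via y @ 3.6373
    (2,6) via x @ 4.6600
    (2,7) via y @ 4.7920
    (2,8) via y @ 5.9467
    (1,8) via x @ 6.6600
    (1,9) via y @ 7.1014  # hit
  → r_3 = 7.1014
beam 4: φ=90°, α=165°
  direction (-0.9659, 0.2588); cell (5,2); t to first gridline: x 0.3416, y 0.5796 (then +1.0353 / +3.8637)
    (4,2) via x @ 0.3416
    (4,3) via y @ 0.5796
    (3,3) via x @ 1.3769
    (2,3) via x @ 2.4122
    (1,3) via x @ 3.4475
    (1,4) via y @ 4.4433
    (0,4) via x @ 4.4827  # hit
  → r_4 = 4.4827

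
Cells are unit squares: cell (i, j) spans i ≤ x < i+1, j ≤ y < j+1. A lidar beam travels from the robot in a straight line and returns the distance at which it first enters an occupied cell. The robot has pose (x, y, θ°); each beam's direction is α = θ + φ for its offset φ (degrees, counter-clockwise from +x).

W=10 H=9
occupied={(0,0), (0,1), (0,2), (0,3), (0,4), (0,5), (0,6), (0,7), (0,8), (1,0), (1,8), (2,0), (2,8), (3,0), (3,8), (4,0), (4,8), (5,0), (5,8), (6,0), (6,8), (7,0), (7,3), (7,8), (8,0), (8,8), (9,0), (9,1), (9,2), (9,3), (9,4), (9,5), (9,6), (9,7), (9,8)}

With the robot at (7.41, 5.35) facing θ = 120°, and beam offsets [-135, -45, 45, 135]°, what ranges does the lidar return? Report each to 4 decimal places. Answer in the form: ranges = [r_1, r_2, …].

ranges = [1.6461, 2.7435, 6.6361, 1.3976]

beam 1: φ=-135°, α=345°
  d=(0.9659,-0.2588)  start (7,5)  tX=0.6108 tY=1.3523  stride 1/|dx|=1.0353 1/|dy|=3.8637
    cross x-line → (8,5), t=0.6108
    cross y-line → (8,4), t=1.3523
    cross x-line → (9,4), t=1.6461 (wall)
  → r_1 = 1.6461
beam 2: φ=-45°, α=75°
  d=(0.2588,0.9659)  start (7,5)  tX=2.2796 tY=0.6729  stride 1/|dx|=3.8637 1/|dy|=1.0353
    cross y-line → (7,6), t=0.6729
    cross y-line → (7,7), t=1.7082
    cross x-line → (8,7), t=2.2796
    cross y-line → (8,8), t=2.7435 (wall)
  → r_2 = 2.7435
beam 3: φ=45°, α=165°
  d=(-0.9659,0.2588)  start (7,5)  tX=0.4245 tY=2.5114  stride 1/|dx|=1.0353 1/|dy|=3.8637
    cross x-line → (6,5), t=0.4245
    cross x-line → (5,5), t=1.4597
    cross x-line → (4,5), t=2.4950
    cross y-line → (4,6), t=2.5114
    cross x-line → (3,6), t=3.5303
    cross x-line → (2,6), t=4.5656
    cross x-line → (1,6), t=5.6008
    cross y-line → (1,7), t=6.3751
    cross x-line → (0,7), t=6.6361 (wall)
  → r_3 = 6.6361
beam 4: φ=135°, α=255°
  d=(-0.2588,-0.9659)  start (7,5)  tX=1.5841 tY=0.3623  stride 1/|dx|=3.8637 1/|dy|=1.0353
    cross y-line → (7,4), t=0.3623
    cross y-line → (7,3), t=1.3976 (wall)
  → r_4 = 1.3976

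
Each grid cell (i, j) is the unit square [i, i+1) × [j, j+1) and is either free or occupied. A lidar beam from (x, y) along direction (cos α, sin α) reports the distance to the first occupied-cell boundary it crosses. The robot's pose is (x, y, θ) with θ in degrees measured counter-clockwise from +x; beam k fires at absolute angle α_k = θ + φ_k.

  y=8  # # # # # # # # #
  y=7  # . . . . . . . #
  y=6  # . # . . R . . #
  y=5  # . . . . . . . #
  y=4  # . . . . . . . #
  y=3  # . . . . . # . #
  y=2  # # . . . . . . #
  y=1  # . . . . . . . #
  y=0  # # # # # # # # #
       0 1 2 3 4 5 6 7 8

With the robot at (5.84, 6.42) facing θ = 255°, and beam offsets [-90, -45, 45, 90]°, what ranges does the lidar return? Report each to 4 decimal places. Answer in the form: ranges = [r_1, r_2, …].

beam 1: φ=-90°, α=165°
  dir = (cos 165°, sin 165°) = (-0.9659, 0.2588); from cell (5,6)
  next x-line at t=0.8696, next y-line at t=2.2409; Δt_x=1.0353, Δt_y=3.8637
    x: enter (4,6) at t=0.8696
    x: enter (3,6) at t=1.9049
    y: enter (3,7) at t=2.2409
    x: enter (2,7) at t=2.9402
    x: enter (1,7) at t=3.9755
    x: enter (0,7) at t=5.0107 ← occupied
  → r_1 = 5.0107
beam 2: φ=-45°, α=210°
  dir = (cos 210°, sin 210°) = (-0.8660, -0.5000); from cell (5,6)
  next x-line at t=0.9699, next y-line at t=0.8400; Δt_x=1.1547, Δt_y=2.0000
    y: enter (5,5) at t=0.8400
    x: enter (4,5) at t=0.9699
    x: enter (3,5) at t=2.1246
    y: enter (3,4) at t=2.8400
    x: enter (2,4) at t=3.2793
    x: enter (1,4) at t=4.4341
    y: enter (1,3) at t=4.8400
    x: enter (0,3) at t=5.5888 ← occupied
  → r_2 = 5.5888
beam 3: φ=45°, α=300°
  dir = (cos 300°, sin 300°) = (0.5000, -0.8660); from cell (5,6)
  next x-line at t=0.3200, next y-line at t=0.4850; Δt_x=2.0000, Δt_y=1.1547
    x: enter (6,6) at t=0.3200
    y: enter (6,5) at t=0.4850
    y: enter (6,4) at t=1.6397
    x: enter (7,4) at t=2.3200
    y: enter (7,3) at t=2.7944
    y: enter (7,2) at t=3.9491
    x: enter (8,2) at t=4.3200 ← occupied
  → r_3 = 4.3200
beam 4: φ=90°, α=345°
  dir = (cos 345°, sin 345°) = (0.9659, -0.2588); from cell (5,6)
  next x-line at t=0.1656, next y-line at t=1.6228; Δt_x=1.0353, Δt_y=3.8637
    x: enter (6,6) at t=0.1656
    x: enter (7,6) at t=1.2009
    y: enter (7,5) at t=1.6228
    x: enter (8,5) at t=2.2362 ← occupied
  → r_4 = 2.2362

ranges = [5.0107, 5.5888, 4.3200, 2.2362]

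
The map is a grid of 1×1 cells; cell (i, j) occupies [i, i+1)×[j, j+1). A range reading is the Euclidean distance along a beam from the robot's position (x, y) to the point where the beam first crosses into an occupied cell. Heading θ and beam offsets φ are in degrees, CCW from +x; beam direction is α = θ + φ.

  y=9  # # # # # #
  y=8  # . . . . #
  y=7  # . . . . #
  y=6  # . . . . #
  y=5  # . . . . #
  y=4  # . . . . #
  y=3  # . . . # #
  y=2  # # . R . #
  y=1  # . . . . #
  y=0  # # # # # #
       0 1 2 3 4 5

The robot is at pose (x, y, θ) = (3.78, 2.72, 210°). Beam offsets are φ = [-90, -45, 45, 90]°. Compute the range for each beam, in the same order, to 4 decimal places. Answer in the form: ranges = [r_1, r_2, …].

beam 1: φ=-90°, α=120°
  cosα=-0.5000 sinα=0.8660 | (3,2) | tMaxX 1.5600 tMaxY 0.3233 | tΔX 2.0000 tΔY 1.1547
    t=0.3233 [y] (3,3)
    t=1.4780 [y] (3,4)
    t=1.5600 [x] (2,4)
    t=2.6327 [y] (2,5)
    t=3.5600 [x] (1,5)
    t=3.7874 [y] (1,6)
    t=4.9421 [y] (1,7)
    t=5.5600 [x] (0,7) — stop
  → r_1 = 5.5600
beam 2: φ=-45°, α=165°
  cosα=-0.9659 sinα=0.2588 | (3,2) | tMaxX 0.8075 tMaxY 1.0818 | tΔX 1.0353 tΔY 3.8637
    t=0.8075 [x] (2,2)
    t=1.0818 [y] (2,3)
    t=1.8428 [x] (1,3)
    t=2.8781 [x] (0,3) — stop
  → r_2 = 2.8781
beam 3: φ=45°, α=255°
  cosα=-0.2588 sinα=-0.9659 | (3,2) | tMaxX 3.0137 tMaxY 0.7454 | tΔX 3.8637 tΔY 1.0353
    t=0.7454 [y] (3,1)
    t=1.7807 [y] (3,0) — stop
  → r_3 = 1.7807
beam 4: φ=90°, α=300°
  cosα=0.5000 sinα=-0.8660 | (3,2) | tMaxX 0.4400 tMaxY 0.8314 | tΔX 2.0000 tΔY 1.1547
    t=0.4400 [x] (4,2)
    t=0.8314 [y] (4,1)
    t=1.9861 [y] (4,0) — stop
  → r_4 = 1.9861

ranges = [5.5600, 2.8781, 1.7807, 1.9861]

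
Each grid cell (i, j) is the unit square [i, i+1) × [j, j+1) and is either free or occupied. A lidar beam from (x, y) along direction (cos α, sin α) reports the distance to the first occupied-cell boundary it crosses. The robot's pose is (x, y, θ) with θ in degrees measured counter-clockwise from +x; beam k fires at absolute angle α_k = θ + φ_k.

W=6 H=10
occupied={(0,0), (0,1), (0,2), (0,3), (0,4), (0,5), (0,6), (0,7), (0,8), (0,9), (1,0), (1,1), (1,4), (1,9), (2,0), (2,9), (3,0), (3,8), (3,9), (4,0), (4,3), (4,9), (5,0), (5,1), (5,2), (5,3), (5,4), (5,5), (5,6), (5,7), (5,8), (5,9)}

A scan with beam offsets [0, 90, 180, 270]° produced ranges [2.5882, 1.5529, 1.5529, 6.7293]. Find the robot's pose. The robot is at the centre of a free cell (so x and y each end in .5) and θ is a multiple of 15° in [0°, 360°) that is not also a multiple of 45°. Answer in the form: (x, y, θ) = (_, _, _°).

(x, y, θ) = (2.5, 7.5, 15°)

The pose lattice has 28·16 = 448 candidates. Test each by forward raycasting.
  (4.5, 7.5, 255°): beam 1 = 6.7293 ≠ 2.5882 ✗
  (1.5, 7.5, 255°): beam 1 = 1.9319 ≠ 2.5882 ✗
  (2.5, 6.5, 330°): beam 1 = 2.8868 ≠ 2.5882 ✗
  (3.5, 1.5, 15°): beam 1 = 1.5529 ≠ 2.5882 ✗
  …
  (2.5, 7.5, 15°): r_1=2.5882, r_2=1.5529, r_3=1.5529, r_4=6.7293 — all match ✓
No second candidate reproduces the full scan.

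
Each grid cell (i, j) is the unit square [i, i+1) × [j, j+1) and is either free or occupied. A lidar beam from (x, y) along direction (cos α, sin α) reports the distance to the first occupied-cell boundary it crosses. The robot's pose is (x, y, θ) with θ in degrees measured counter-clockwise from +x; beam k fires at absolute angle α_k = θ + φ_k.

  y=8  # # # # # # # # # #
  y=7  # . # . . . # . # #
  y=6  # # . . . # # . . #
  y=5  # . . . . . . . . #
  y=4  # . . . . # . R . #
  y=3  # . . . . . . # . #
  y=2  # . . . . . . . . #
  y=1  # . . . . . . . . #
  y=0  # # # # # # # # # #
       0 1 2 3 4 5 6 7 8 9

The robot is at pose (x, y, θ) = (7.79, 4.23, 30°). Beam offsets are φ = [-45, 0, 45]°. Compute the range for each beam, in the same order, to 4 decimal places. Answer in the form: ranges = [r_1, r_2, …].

beam 1: φ=-45°, α=345°
  cosα=0.9659 sinα=-0.2588 | (7,4) | tMaxX 0.2174 tMaxY 0.8887 | tΔX 1.0353 tΔY 3.8637
    t=0.2174 [x] (8,4)
    t=0.8887 [y] (8,3)
    t=1.2527 [x] (9,3) — stop
  → r_1 = 1.2527
beam 2: φ=0°, α=30°
  cosα=0.8660 sinα=0.5000 | (7,4) | tMaxX 0.2425 tMaxY 1.5400 | tΔX 1.1547 tΔY 2.0000
    t=0.2425 [x] (8,4)
    t=1.3972 [x] (9,4) — stop
  → r_2 = 1.3972
beam 3: φ=45°, α=75°
  cosα=0.2588 sinα=0.9659 | (7,4) | tMaxX 0.8114 tMaxY 0.7972 | tΔX 3.8637 tΔY 1.0353
    t=0.7972 [y] (7,5)
    t=0.8114 [x] (8,5)
    t=1.8324 [y] (8,6)
    t=2.8677 [y] (8,7) — stop
  → r_3 = 2.8677

ranges = [1.2527, 1.3972, 2.8677]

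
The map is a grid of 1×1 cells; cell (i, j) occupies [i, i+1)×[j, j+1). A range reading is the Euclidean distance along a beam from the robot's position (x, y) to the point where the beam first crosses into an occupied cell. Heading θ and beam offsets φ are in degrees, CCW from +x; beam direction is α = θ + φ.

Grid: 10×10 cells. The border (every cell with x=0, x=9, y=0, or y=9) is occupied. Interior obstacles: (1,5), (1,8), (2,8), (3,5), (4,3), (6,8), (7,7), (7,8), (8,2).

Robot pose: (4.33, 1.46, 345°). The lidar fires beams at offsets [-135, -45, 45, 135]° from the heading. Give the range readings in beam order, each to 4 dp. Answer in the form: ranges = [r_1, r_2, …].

ranges = [0.9200, 0.5312, 5.3925, 4.6600]

beam 1: φ=-135°, α=210°
  direction (-0.8660, -0.5000); cell (4,1); t to first gridline: x 0.3811, y 0.9200 (then +1.1547 / +2.0000)
    (3,1) via x @ 0.3811
    (3,0) via y @ 0.9200  # hit
  → r_1 = 0.9200
beam 2: φ=-45°, α=300°
  direction (0.5000, -0.8660); cell (4,1); t to first gridline: x 1.3400, y 0.5312 (then +2.0000 / +1.1547)
    (4,0) via y @ 0.5312  # hit
  → r_2 = 0.5312
beam 3: φ=45°, α=30°
  direction (0.8660, 0.5000); cell (4,1); t to first gridline: x 0.7736, y 1.0800 (then +1.1547 / +2.0000)
    (5,1) via x @ 0.7736
    (5,2) via y @ 1.0800
    (6,2) via x @ 1.9283
    (6,3) via y @ 3.0800
    (7,3) via x @ 3.0831
    (8,3) via x @ 4.2378
    (8,4) via y @ 5.0800
    (9,4) via x @ 5.3925  # hit
  → r_3 = 5.3925
beam 4: φ=135°, α=120°
  direction (-0.5000, 0.8660); cell (4,1); t to first gridline: x 0.6600, y 0.6235 (then +2.0000 / +1.1547)
    (4,2) via y @ 0.6235
    (3,2) via x @ 0.6600
    (3,3) via y @ 1.7782
    (2,3) via x @ 2.6600
    (2,4) via y @ 2.9329
    (2,5) via y @ 4.0876
    (1,5) via x @ 4.6600  # hit
  → r_4 = 4.6600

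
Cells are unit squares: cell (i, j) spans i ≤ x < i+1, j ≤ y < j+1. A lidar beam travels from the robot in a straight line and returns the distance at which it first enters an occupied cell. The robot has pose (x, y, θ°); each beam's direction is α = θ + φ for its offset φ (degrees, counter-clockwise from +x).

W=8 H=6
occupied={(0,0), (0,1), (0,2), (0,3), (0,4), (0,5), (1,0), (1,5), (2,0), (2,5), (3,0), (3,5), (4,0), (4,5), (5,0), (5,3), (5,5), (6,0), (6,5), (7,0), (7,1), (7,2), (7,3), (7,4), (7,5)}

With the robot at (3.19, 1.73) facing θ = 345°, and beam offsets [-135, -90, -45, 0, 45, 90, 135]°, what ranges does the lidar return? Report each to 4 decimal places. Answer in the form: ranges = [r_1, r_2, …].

beam 1: φ=-135°, α=210°
  direction (-0.8660, -0.5000); cell (3,1); t to first gridline: x 0.2194, y 1.4600 (then +1.1547 / +2.0000)
    (2,1) via x @ 0.2194
    (1,1) via x @ 1.3741
    (1,0) via y @ 1.4600  # hit
  → r_1 = 1.4600
beam 2: φ=-90°, α=255°
  direction (-0.2588, -0.9659); cell (3,1); t to first gridline: x 0.7341, y 0.7558 (then +3.8637 / +1.0353)
    (2,1) via x @ 0.7341
    (2,0) via y @ 0.7558  # hit
  → r_2 = 0.7558
beam 3: φ=-45°, α=300°
  direction (0.5000, -0.8660); cell (3,1); t to first gridline: x 1.6200, y 0.8429 (then +2.0000 / +1.1547)
    (3,0) via y @ 0.8429  # hit
  → r_3 = 0.8429
beam 4: φ=0°, α=345°
  direction (0.9659, -0.2588); cell (3,1); t to first gridline: x 0.8386, y 2.8205 (then +1.0353 / +3.8637)
    (4,1) via x @ 0.8386
    (5,1) via x @ 1.8738
    (5,0) via y @ 2.8205  # hit
  → r_4 = 2.8205
beam 5: φ=45°, α=30°
  direction (0.8660, 0.5000); cell (3,1); t to first gridline: x 0.9353, y 0.5400 (then +1.1547 / +2.0000)
    (3,2) via y @ 0.5400
    (4,2) via x @ 0.9353
    (5,2) via x @ 2.0900
    (5,3) via y @ 2.5400  # hit
  → r_5 = 2.5400
beam 6: φ=90°, α=75°
  direction (0.2588, 0.9659); cell (3,1); t to first gridline: x 3.1296, y 0.2795 (then +3.8637 / +1.0353)
    (3,2) via y @ 0.2795
    (3,3) via y @ 1.3148
    (3,4) via y @ 2.3501
    (4,4) via x @ 3.1296
    (4,5) via y @ 3.3854  # hit
  → r_6 = 3.3854
beam 7: φ=135°, α=120°
  direction (-0.5000, 0.8660); cell (3,1); t to first gridline: x 0.3800, y 0.3118 (then +2.0000 / +1.1547)
    (3,2) via y @ 0.3118
    (2,2) via x @ 0.3800
    (2,3) via y @ 1.4665
    (1,3) via x @ 2.3800
    (1,4) via y @ 2.6212
    (1,5) via y @ 3.7759  # hit
  → r_7 = 3.7759

ranges = [1.4600, 0.7558, 0.8429, 2.8205, 2.5400, 3.3854, 3.7759]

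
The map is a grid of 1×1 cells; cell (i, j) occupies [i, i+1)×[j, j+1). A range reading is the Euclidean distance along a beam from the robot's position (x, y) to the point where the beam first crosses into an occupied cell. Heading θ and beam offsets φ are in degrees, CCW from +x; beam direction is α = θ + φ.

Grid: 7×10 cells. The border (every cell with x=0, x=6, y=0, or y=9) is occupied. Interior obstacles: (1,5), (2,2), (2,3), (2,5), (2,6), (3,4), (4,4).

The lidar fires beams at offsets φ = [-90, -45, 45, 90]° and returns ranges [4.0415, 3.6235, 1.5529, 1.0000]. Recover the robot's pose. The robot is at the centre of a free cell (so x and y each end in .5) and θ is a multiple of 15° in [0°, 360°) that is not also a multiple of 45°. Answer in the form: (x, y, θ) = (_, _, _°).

Enumerate (i+0.5, j+0.5, θ) over the 33 free cells and 16 admissible headings. For each, cast all 4 beams and compare to the given ranges.
  (5.5, 5.5, 165°): beam 1 = 1.9319 ≠ 4.0415 ✗
  (3.5, 1.5, 165°): beam 1 = 2.5882 ≠ 4.0415 ✗
  (4.5, 6.5, 75°): beam 1 = 1.5529 ≠ 4.0415 ✗
  (3.5, 8.5, 285°): beam 1 = 2.5882 ≠ 4.0415 ✗
  …
  (4.5, 8.5, 300°): r_1=4.0415, r_2=3.6235, r_3=1.5529, r_4=1.0000 — all match ✓
Unique over the lattice → pose = (4.5, 8.5, 300°).

(x, y, θ) = (4.5, 8.5, 300°)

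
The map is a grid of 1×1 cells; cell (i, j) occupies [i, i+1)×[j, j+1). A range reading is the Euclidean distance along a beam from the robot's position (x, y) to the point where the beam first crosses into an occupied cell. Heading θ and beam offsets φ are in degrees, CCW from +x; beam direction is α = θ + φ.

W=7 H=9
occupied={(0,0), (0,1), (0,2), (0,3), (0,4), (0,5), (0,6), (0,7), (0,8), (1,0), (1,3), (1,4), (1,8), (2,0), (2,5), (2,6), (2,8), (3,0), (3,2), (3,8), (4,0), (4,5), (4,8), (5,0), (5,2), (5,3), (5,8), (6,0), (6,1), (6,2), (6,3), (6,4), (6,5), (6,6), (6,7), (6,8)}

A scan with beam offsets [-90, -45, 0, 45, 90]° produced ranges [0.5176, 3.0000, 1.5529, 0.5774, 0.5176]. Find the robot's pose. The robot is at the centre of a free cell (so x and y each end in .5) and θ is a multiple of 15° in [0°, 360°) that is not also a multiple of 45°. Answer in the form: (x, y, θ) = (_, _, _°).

Candidates: 27 free-cell centres × 16 headings = 432 poses. Raycast each; keep the one whose scan matches to 4 dp.
  (3.5, 1.5, 285°): beam 1 = 1.9319 ≠ 0.5176 ✗
  (5.5, 4.5, 30°): beam 1 = 0.5774 ≠ 0.5176 ✗
  (2.5, 2.5, 255°): beam 1 = 1.5529 ≠ 0.5176 ✗
  (5.5, 6.5, 210°): beam 1 = 1.7321 ≠ 0.5176 ✗
  …
  (5.5, 5.5, 285°): r_1=0.5176, r_2=3.0000, r_3=1.5529, r_4=0.5774, r_5=0.5176 — all match ✓
Unique over the lattice → pose = (5.5, 5.5, 285°).

(x, y, θ) = (5.5, 5.5, 285°)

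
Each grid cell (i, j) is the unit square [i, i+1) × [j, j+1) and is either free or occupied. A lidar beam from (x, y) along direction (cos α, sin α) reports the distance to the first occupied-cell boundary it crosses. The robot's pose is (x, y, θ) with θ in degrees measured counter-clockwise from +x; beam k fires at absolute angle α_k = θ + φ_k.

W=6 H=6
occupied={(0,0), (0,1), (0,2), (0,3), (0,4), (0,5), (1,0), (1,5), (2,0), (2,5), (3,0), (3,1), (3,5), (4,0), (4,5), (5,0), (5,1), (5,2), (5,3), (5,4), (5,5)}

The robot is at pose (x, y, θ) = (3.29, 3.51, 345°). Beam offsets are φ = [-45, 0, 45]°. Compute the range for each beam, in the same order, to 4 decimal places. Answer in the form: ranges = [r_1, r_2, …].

ranges = [2.8983, 1.7703, 1.9745]

beam 1: φ=-45°, α=300°
  cosα=0.5000 sinα=-0.8660 | (3,3) | tMaxX 1.4200 tMaxY 0.5889 | tΔX 2.0000 tΔY 1.1547
    t=0.5889 [y] (3,2)
    t=1.4200 [x] (4,2)
    t=1.7436 [y] (4,1)
    t=2.8983 [y] (4,0) — stop
  → r_1 = 2.8983
beam 2: φ=0°, α=345°
  cosα=0.9659 sinα=-0.2588 | (3,3) | tMaxX 0.7350 tMaxY 1.9705 | tΔX 1.0353 tΔY 3.8637
    t=0.7350 [x] (4,3)
    t=1.7703 [x] (5,3) — stop
  → r_2 = 1.7703
beam 3: φ=45°, α=30°
  cosα=0.8660 sinα=0.5000 | (3,3) | tMaxX 0.8198 tMaxY 0.9800 | tΔX 1.1547 tΔY 2.0000
    t=0.8198 [x] (4,3)
    t=0.9800 [y] (4,4)
    t=1.9745 [x] (5,4) — stop
  → r_3 = 1.9745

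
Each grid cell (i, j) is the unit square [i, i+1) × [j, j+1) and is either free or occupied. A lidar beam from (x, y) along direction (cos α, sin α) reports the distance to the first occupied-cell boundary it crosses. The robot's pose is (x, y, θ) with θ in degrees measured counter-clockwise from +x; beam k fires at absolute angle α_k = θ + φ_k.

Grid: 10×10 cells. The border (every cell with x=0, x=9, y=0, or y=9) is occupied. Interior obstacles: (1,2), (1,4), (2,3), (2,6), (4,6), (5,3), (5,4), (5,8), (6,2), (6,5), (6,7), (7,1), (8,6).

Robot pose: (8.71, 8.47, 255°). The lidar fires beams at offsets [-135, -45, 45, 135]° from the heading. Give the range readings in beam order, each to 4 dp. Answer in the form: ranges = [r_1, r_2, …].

beam 1: φ=-135°, α=120°
  d=(-0.5000,0.8660)  start (8,8)  tX=1.4200 tY=0.6120  stride 1/|dx|=2.0000 1/|dy|=1.1547
    cross y-line → (8,9), t=0.6120 (wall)
  → r_1 = 0.6120
beam 2: φ=-45°, α=210°
  d=(-0.8660,-0.5000)  start (8,8)  tX=0.8198 tY=0.9400  stride 1/|dx|=1.1547 1/|dy|=2.0000
    cross x-line → (7,8), t=0.8198
    cross y-line → (7,7), t=0.9400
    cross x-line → (6,7), t=1.9745 (wall)
  → r_2 = 1.9745
beam 3: φ=45°, α=300°
  d=(0.5000,-0.8660)  start (8,8)  tX=0.5800 tY=0.5427  stride 1/|dx|=2.0000 1/|dy|=1.1547
    cross y-line → (8,7), t=0.5427
    cross x-line → (9,7), t=0.5800 (wall)
  → r_3 = 0.5800
beam 4: φ=135°, α=30°
  d=(0.8660,0.5000)  start (8,8)  tX=0.3349 tY=1.0600  stride 1/|dx|=1.1547 1/|dy|=2.0000
    cross x-line → (9,8), t=0.3349 (wall)
  → r_4 = 0.3349

ranges = [0.6120, 1.9745, 0.5800, 0.3349]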